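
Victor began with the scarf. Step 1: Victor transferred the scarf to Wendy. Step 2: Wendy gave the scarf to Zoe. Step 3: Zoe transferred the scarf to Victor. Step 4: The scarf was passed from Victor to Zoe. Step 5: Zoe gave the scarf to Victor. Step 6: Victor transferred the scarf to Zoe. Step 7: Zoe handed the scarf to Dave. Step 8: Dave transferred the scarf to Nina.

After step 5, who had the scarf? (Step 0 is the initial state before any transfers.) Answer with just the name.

Tracking the scarf holder through step 5:
After step 0 (start): Victor
After step 1: Wendy
After step 2: Zoe
After step 3: Victor
After step 4: Zoe
After step 5: Victor

At step 5, the holder is Victor.

Answer: Victor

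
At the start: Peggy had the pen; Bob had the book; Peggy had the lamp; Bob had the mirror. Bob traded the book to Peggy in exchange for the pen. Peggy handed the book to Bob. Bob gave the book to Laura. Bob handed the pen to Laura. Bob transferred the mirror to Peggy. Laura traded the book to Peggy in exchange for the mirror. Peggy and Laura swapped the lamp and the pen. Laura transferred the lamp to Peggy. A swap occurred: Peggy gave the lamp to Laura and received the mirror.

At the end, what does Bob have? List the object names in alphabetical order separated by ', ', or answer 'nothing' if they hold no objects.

Answer: nothing

Derivation:
Tracking all object holders:
Start: pen:Peggy, book:Bob, lamp:Peggy, mirror:Bob
Event 1 (swap book<->pen: now book:Peggy, pen:Bob). State: pen:Bob, book:Peggy, lamp:Peggy, mirror:Bob
Event 2 (give book: Peggy -> Bob). State: pen:Bob, book:Bob, lamp:Peggy, mirror:Bob
Event 3 (give book: Bob -> Laura). State: pen:Bob, book:Laura, lamp:Peggy, mirror:Bob
Event 4 (give pen: Bob -> Laura). State: pen:Laura, book:Laura, lamp:Peggy, mirror:Bob
Event 5 (give mirror: Bob -> Peggy). State: pen:Laura, book:Laura, lamp:Peggy, mirror:Peggy
Event 6 (swap book<->mirror: now book:Peggy, mirror:Laura). State: pen:Laura, book:Peggy, lamp:Peggy, mirror:Laura
Event 7 (swap lamp<->pen: now lamp:Laura, pen:Peggy). State: pen:Peggy, book:Peggy, lamp:Laura, mirror:Laura
Event 8 (give lamp: Laura -> Peggy). State: pen:Peggy, book:Peggy, lamp:Peggy, mirror:Laura
Event 9 (swap lamp<->mirror: now lamp:Laura, mirror:Peggy). State: pen:Peggy, book:Peggy, lamp:Laura, mirror:Peggy

Final state: pen:Peggy, book:Peggy, lamp:Laura, mirror:Peggy
Bob holds: (nothing).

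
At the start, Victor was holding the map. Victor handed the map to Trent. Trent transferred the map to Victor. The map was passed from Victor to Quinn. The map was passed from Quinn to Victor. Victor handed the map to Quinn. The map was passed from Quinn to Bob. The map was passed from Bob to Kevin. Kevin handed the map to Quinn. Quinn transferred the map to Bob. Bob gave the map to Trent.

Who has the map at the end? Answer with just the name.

Tracking the map through each event:
Start: Victor has the map.
After event 1: Trent has the map.
After event 2: Victor has the map.
After event 3: Quinn has the map.
After event 4: Victor has the map.
After event 5: Quinn has the map.
After event 6: Bob has the map.
After event 7: Kevin has the map.
After event 8: Quinn has the map.
After event 9: Bob has the map.
After event 10: Trent has the map.

Answer: Trent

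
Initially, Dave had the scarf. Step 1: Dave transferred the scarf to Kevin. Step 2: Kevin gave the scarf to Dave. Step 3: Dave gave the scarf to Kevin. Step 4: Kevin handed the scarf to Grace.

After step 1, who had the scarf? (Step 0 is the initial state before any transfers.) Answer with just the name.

Answer: Kevin

Derivation:
Tracking the scarf holder through step 1:
After step 0 (start): Dave
After step 1: Kevin

At step 1, the holder is Kevin.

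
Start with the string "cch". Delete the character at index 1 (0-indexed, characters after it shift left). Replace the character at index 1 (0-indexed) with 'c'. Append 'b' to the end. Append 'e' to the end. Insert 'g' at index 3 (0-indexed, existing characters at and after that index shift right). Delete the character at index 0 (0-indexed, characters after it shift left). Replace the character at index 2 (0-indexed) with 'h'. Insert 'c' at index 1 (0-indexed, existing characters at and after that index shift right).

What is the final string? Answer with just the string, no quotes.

Answer: ccbhe

Derivation:
Applying each edit step by step:
Start: "cch"
Op 1 (delete idx 1 = 'c'): "cch" -> "ch"
Op 2 (replace idx 1: 'h' -> 'c'): "ch" -> "cc"
Op 3 (append 'b'): "cc" -> "ccb"
Op 4 (append 'e'): "ccb" -> "ccbe"
Op 5 (insert 'g' at idx 3): "ccbe" -> "ccbge"
Op 6 (delete idx 0 = 'c'): "ccbge" -> "cbge"
Op 7 (replace idx 2: 'g' -> 'h'): "cbge" -> "cbhe"
Op 8 (insert 'c' at idx 1): "cbhe" -> "ccbhe"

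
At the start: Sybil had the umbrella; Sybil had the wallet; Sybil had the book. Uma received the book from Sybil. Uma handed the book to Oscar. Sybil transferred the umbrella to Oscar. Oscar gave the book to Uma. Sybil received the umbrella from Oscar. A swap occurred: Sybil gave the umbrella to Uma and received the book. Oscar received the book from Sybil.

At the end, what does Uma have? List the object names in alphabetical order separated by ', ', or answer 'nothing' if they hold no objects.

Tracking all object holders:
Start: umbrella:Sybil, wallet:Sybil, book:Sybil
Event 1 (give book: Sybil -> Uma). State: umbrella:Sybil, wallet:Sybil, book:Uma
Event 2 (give book: Uma -> Oscar). State: umbrella:Sybil, wallet:Sybil, book:Oscar
Event 3 (give umbrella: Sybil -> Oscar). State: umbrella:Oscar, wallet:Sybil, book:Oscar
Event 4 (give book: Oscar -> Uma). State: umbrella:Oscar, wallet:Sybil, book:Uma
Event 5 (give umbrella: Oscar -> Sybil). State: umbrella:Sybil, wallet:Sybil, book:Uma
Event 6 (swap umbrella<->book: now umbrella:Uma, book:Sybil). State: umbrella:Uma, wallet:Sybil, book:Sybil
Event 7 (give book: Sybil -> Oscar). State: umbrella:Uma, wallet:Sybil, book:Oscar

Final state: umbrella:Uma, wallet:Sybil, book:Oscar
Uma holds: umbrella.

Answer: umbrella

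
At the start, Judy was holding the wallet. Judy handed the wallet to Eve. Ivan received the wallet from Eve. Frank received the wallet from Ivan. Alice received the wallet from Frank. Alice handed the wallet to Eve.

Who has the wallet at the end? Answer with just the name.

Tracking the wallet through each event:
Start: Judy has the wallet.
After event 1: Eve has the wallet.
After event 2: Ivan has the wallet.
After event 3: Frank has the wallet.
After event 4: Alice has the wallet.
After event 5: Eve has the wallet.

Answer: Eve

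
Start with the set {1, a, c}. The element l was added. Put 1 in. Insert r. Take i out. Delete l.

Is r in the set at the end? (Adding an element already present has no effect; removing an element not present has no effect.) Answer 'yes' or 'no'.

Tracking the set through each operation:
Start: {1, a, c}
Event 1 (add l): added. Set: {1, a, c, l}
Event 2 (add 1): already present, no change. Set: {1, a, c, l}
Event 3 (add r): added. Set: {1, a, c, l, r}
Event 4 (remove i): not present, no change. Set: {1, a, c, l, r}
Event 5 (remove l): removed. Set: {1, a, c, r}

Final set: {1, a, c, r} (size 4)
r is in the final set.

Answer: yes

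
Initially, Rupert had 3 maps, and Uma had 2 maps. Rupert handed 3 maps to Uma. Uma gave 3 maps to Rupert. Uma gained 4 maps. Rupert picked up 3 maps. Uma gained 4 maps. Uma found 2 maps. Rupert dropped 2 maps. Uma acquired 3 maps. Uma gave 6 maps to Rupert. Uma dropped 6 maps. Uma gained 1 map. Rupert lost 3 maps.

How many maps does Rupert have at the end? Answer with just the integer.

Tracking counts step by step:
Start: Rupert=3, Uma=2
Event 1 (Rupert -> Uma, 3): Rupert: 3 -> 0, Uma: 2 -> 5. State: Rupert=0, Uma=5
Event 2 (Uma -> Rupert, 3): Uma: 5 -> 2, Rupert: 0 -> 3. State: Rupert=3, Uma=2
Event 3 (Uma +4): Uma: 2 -> 6. State: Rupert=3, Uma=6
Event 4 (Rupert +3): Rupert: 3 -> 6. State: Rupert=6, Uma=6
Event 5 (Uma +4): Uma: 6 -> 10. State: Rupert=6, Uma=10
Event 6 (Uma +2): Uma: 10 -> 12. State: Rupert=6, Uma=12
Event 7 (Rupert -2): Rupert: 6 -> 4. State: Rupert=4, Uma=12
Event 8 (Uma +3): Uma: 12 -> 15. State: Rupert=4, Uma=15
Event 9 (Uma -> Rupert, 6): Uma: 15 -> 9, Rupert: 4 -> 10. State: Rupert=10, Uma=9
Event 10 (Uma -6): Uma: 9 -> 3. State: Rupert=10, Uma=3
Event 11 (Uma +1): Uma: 3 -> 4. State: Rupert=10, Uma=4
Event 12 (Rupert -3): Rupert: 10 -> 7. State: Rupert=7, Uma=4

Rupert's final count: 7

Answer: 7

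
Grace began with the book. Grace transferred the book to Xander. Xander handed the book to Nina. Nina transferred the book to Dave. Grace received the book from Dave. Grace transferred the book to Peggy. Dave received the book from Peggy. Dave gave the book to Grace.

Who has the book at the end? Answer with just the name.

Answer: Grace

Derivation:
Tracking the book through each event:
Start: Grace has the book.
After event 1: Xander has the book.
After event 2: Nina has the book.
After event 3: Dave has the book.
After event 4: Grace has the book.
After event 5: Peggy has the book.
After event 6: Dave has the book.
After event 7: Grace has the book.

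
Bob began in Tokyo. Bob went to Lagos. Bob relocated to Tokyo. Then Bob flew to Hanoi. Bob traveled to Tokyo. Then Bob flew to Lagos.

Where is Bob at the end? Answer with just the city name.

Tracking Bob's location:
Start: Bob is in Tokyo.
After move 1: Tokyo -> Lagos. Bob is in Lagos.
After move 2: Lagos -> Tokyo. Bob is in Tokyo.
After move 3: Tokyo -> Hanoi. Bob is in Hanoi.
After move 4: Hanoi -> Tokyo. Bob is in Tokyo.
After move 5: Tokyo -> Lagos. Bob is in Lagos.

Answer: Lagos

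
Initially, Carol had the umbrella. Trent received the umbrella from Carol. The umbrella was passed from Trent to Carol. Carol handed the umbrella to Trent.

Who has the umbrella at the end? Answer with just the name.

Answer: Trent

Derivation:
Tracking the umbrella through each event:
Start: Carol has the umbrella.
After event 1: Trent has the umbrella.
After event 2: Carol has the umbrella.
After event 3: Trent has the umbrella.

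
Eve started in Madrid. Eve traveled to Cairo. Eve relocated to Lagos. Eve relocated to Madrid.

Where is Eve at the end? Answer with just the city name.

Tracking Eve's location:
Start: Eve is in Madrid.
After move 1: Madrid -> Cairo. Eve is in Cairo.
After move 2: Cairo -> Lagos. Eve is in Lagos.
After move 3: Lagos -> Madrid. Eve is in Madrid.

Answer: Madrid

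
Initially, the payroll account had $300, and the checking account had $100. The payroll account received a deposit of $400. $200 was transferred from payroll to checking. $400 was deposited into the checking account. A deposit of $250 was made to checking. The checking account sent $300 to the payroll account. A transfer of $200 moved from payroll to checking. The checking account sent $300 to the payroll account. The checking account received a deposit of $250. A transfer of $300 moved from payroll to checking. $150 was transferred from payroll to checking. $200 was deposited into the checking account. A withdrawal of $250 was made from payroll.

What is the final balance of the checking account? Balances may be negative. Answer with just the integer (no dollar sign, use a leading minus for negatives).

Tracking account balances step by step:
Start: payroll=300, checking=100
Event 1 (deposit 400 to payroll): payroll: 300 + 400 = 700. Balances: payroll=700, checking=100
Event 2 (transfer 200 payroll -> checking): payroll: 700 - 200 = 500, checking: 100 + 200 = 300. Balances: payroll=500, checking=300
Event 3 (deposit 400 to checking): checking: 300 + 400 = 700. Balances: payroll=500, checking=700
Event 4 (deposit 250 to checking): checking: 700 + 250 = 950. Balances: payroll=500, checking=950
Event 5 (transfer 300 checking -> payroll): checking: 950 - 300 = 650, payroll: 500 + 300 = 800. Balances: payroll=800, checking=650
Event 6 (transfer 200 payroll -> checking): payroll: 800 - 200 = 600, checking: 650 + 200 = 850. Balances: payroll=600, checking=850
Event 7 (transfer 300 checking -> payroll): checking: 850 - 300 = 550, payroll: 600 + 300 = 900. Balances: payroll=900, checking=550
Event 8 (deposit 250 to checking): checking: 550 + 250 = 800. Balances: payroll=900, checking=800
Event 9 (transfer 300 payroll -> checking): payroll: 900 - 300 = 600, checking: 800 + 300 = 1100. Balances: payroll=600, checking=1100
Event 10 (transfer 150 payroll -> checking): payroll: 600 - 150 = 450, checking: 1100 + 150 = 1250. Balances: payroll=450, checking=1250
Event 11 (deposit 200 to checking): checking: 1250 + 200 = 1450. Balances: payroll=450, checking=1450
Event 12 (withdraw 250 from payroll): payroll: 450 - 250 = 200. Balances: payroll=200, checking=1450

Final balance of checking: 1450

Answer: 1450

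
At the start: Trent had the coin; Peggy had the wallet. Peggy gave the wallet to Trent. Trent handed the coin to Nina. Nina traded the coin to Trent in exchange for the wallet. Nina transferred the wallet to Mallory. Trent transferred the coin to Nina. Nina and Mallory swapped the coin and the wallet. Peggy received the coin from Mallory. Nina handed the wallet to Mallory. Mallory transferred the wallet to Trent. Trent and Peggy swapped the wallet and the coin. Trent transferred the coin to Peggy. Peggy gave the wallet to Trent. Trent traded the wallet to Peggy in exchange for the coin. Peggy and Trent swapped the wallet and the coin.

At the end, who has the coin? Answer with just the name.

Answer: Peggy

Derivation:
Tracking all object holders:
Start: coin:Trent, wallet:Peggy
Event 1 (give wallet: Peggy -> Trent). State: coin:Trent, wallet:Trent
Event 2 (give coin: Trent -> Nina). State: coin:Nina, wallet:Trent
Event 3 (swap coin<->wallet: now coin:Trent, wallet:Nina). State: coin:Trent, wallet:Nina
Event 4 (give wallet: Nina -> Mallory). State: coin:Trent, wallet:Mallory
Event 5 (give coin: Trent -> Nina). State: coin:Nina, wallet:Mallory
Event 6 (swap coin<->wallet: now coin:Mallory, wallet:Nina). State: coin:Mallory, wallet:Nina
Event 7 (give coin: Mallory -> Peggy). State: coin:Peggy, wallet:Nina
Event 8 (give wallet: Nina -> Mallory). State: coin:Peggy, wallet:Mallory
Event 9 (give wallet: Mallory -> Trent). State: coin:Peggy, wallet:Trent
Event 10 (swap wallet<->coin: now wallet:Peggy, coin:Trent). State: coin:Trent, wallet:Peggy
Event 11 (give coin: Trent -> Peggy). State: coin:Peggy, wallet:Peggy
Event 12 (give wallet: Peggy -> Trent). State: coin:Peggy, wallet:Trent
Event 13 (swap wallet<->coin: now wallet:Peggy, coin:Trent). State: coin:Trent, wallet:Peggy
Event 14 (swap wallet<->coin: now wallet:Trent, coin:Peggy). State: coin:Peggy, wallet:Trent

Final state: coin:Peggy, wallet:Trent
The coin is held by Peggy.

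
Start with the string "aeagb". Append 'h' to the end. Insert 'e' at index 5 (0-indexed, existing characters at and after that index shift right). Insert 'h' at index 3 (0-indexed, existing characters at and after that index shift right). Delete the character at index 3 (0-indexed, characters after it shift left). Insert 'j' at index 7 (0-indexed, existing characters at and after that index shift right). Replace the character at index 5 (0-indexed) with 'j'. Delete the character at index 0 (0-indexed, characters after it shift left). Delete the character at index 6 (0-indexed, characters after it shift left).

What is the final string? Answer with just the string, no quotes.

Answer: eagbjh

Derivation:
Applying each edit step by step:
Start: "aeagb"
Op 1 (append 'h'): "aeagb" -> "aeagbh"
Op 2 (insert 'e' at idx 5): "aeagbh" -> "aeagbeh"
Op 3 (insert 'h' at idx 3): "aeagbeh" -> "aeahgbeh"
Op 4 (delete idx 3 = 'h'): "aeahgbeh" -> "aeagbeh"
Op 5 (insert 'j' at idx 7): "aeagbeh" -> "aeagbehj"
Op 6 (replace idx 5: 'e' -> 'j'): "aeagbehj" -> "aeagbjhj"
Op 7 (delete idx 0 = 'a'): "aeagbjhj" -> "eagbjhj"
Op 8 (delete idx 6 = 'j'): "eagbjhj" -> "eagbjh"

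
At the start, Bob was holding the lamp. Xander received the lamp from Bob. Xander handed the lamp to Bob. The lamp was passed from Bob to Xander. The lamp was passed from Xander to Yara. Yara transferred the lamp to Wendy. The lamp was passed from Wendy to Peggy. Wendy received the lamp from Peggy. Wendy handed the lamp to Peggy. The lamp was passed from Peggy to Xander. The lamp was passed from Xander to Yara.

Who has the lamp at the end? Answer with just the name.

Answer: Yara

Derivation:
Tracking the lamp through each event:
Start: Bob has the lamp.
After event 1: Xander has the lamp.
After event 2: Bob has the lamp.
After event 3: Xander has the lamp.
After event 4: Yara has the lamp.
After event 5: Wendy has the lamp.
After event 6: Peggy has the lamp.
After event 7: Wendy has the lamp.
After event 8: Peggy has the lamp.
After event 9: Xander has the lamp.
After event 10: Yara has the lamp.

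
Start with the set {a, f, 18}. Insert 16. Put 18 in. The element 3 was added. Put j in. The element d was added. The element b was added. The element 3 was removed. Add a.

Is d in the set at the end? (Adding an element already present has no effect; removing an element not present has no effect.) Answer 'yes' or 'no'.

Tracking the set through each operation:
Start: {18, a, f}
Event 1 (add 16): added. Set: {16, 18, a, f}
Event 2 (add 18): already present, no change. Set: {16, 18, a, f}
Event 3 (add 3): added. Set: {16, 18, 3, a, f}
Event 4 (add j): added. Set: {16, 18, 3, a, f, j}
Event 5 (add d): added. Set: {16, 18, 3, a, d, f, j}
Event 6 (add b): added. Set: {16, 18, 3, a, b, d, f, j}
Event 7 (remove 3): removed. Set: {16, 18, a, b, d, f, j}
Event 8 (add a): already present, no change. Set: {16, 18, a, b, d, f, j}

Final set: {16, 18, a, b, d, f, j} (size 7)
d is in the final set.

Answer: yes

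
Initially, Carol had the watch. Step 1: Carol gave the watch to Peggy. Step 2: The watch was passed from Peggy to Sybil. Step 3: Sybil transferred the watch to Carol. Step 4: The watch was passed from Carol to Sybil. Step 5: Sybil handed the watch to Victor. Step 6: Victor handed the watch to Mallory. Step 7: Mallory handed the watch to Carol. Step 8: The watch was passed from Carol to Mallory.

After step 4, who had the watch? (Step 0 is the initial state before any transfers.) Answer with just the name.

Answer: Sybil

Derivation:
Tracking the watch holder through step 4:
After step 0 (start): Carol
After step 1: Peggy
After step 2: Sybil
After step 3: Carol
After step 4: Sybil

At step 4, the holder is Sybil.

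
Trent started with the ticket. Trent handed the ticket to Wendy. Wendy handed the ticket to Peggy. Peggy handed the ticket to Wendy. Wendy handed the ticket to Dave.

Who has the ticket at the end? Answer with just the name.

Answer: Dave

Derivation:
Tracking the ticket through each event:
Start: Trent has the ticket.
After event 1: Wendy has the ticket.
After event 2: Peggy has the ticket.
After event 3: Wendy has the ticket.
After event 4: Dave has the ticket.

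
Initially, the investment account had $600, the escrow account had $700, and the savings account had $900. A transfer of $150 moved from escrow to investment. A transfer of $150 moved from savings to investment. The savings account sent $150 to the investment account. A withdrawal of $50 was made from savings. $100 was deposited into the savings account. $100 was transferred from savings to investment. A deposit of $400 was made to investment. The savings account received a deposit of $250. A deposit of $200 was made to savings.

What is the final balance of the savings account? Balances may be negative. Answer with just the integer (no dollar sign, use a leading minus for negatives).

Answer: 1000

Derivation:
Tracking account balances step by step:
Start: investment=600, escrow=700, savings=900
Event 1 (transfer 150 escrow -> investment): escrow: 700 - 150 = 550, investment: 600 + 150 = 750. Balances: investment=750, escrow=550, savings=900
Event 2 (transfer 150 savings -> investment): savings: 900 - 150 = 750, investment: 750 + 150 = 900. Balances: investment=900, escrow=550, savings=750
Event 3 (transfer 150 savings -> investment): savings: 750 - 150 = 600, investment: 900 + 150 = 1050. Balances: investment=1050, escrow=550, savings=600
Event 4 (withdraw 50 from savings): savings: 600 - 50 = 550. Balances: investment=1050, escrow=550, savings=550
Event 5 (deposit 100 to savings): savings: 550 + 100 = 650. Balances: investment=1050, escrow=550, savings=650
Event 6 (transfer 100 savings -> investment): savings: 650 - 100 = 550, investment: 1050 + 100 = 1150. Balances: investment=1150, escrow=550, savings=550
Event 7 (deposit 400 to investment): investment: 1150 + 400 = 1550. Balances: investment=1550, escrow=550, savings=550
Event 8 (deposit 250 to savings): savings: 550 + 250 = 800. Balances: investment=1550, escrow=550, savings=800
Event 9 (deposit 200 to savings): savings: 800 + 200 = 1000. Balances: investment=1550, escrow=550, savings=1000

Final balance of savings: 1000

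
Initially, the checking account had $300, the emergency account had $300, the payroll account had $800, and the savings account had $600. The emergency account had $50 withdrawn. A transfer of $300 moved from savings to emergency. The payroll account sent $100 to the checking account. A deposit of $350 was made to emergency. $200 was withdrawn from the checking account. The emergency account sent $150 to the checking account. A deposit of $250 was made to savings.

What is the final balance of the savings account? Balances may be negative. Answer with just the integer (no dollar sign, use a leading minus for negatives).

Tracking account balances step by step:
Start: checking=300, emergency=300, payroll=800, savings=600
Event 1 (withdraw 50 from emergency): emergency: 300 - 50 = 250. Balances: checking=300, emergency=250, payroll=800, savings=600
Event 2 (transfer 300 savings -> emergency): savings: 600 - 300 = 300, emergency: 250 + 300 = 550. Balances: checking=300, emergency=550, payroll=800, savings=300
Event 3 (transfer 100 payroll -> checking): payroll: 800 - 100 = 700, checking: 300 + 100 = 400. Balances: checking=400, emergency=550, payroll=700, savings=300
Event 4 (deposit 350 to emergency): emergency: 550 + 350 = 900. Balances: checking=400, emergency=900, payroll=700, savings=300
Event 5 (withdraw 200 from checking): checking: 400 - 200 = 200. Balances: checking=200, emergency=900, payroll=700, savings=300
Event 6 (transfer 150 emergency -> checking): emergency: 900 - 150 = 750, checking: 200 + 150 = 350. Balances: checking=350, emergency=750, payroll=700, savings=300
Event 7 (deposit 250 to savings): savings: 300 + 250 = 550. Balances: checking=350, emergency=750, payroll=700, savings=550

Final balance of savings: 550

Answer: 550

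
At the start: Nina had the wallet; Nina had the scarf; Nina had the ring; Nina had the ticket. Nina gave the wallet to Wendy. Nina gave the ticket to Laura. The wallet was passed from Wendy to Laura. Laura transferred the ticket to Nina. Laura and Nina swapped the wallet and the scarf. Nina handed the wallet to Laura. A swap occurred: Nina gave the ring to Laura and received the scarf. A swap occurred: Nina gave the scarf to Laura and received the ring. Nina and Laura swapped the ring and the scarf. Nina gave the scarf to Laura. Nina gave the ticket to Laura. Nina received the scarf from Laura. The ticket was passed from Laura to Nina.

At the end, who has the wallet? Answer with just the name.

Tracking all object holders:
Start: wallet:Nina, scarf:Nina, ring:Nina, ticket:Nina
Event 1 (give wallet: Nina -> Wendy). State: wallet:Wendy, scarf:Nina, ring:Nina, ticket:Nina
Event 2 (give ticket: Nina -> Laura). State: wallet:Wendy, scarf:Nina, ring:Nina, ticket:Laura
Event 3 (give wallet: Wendy -> Laura). State: wallet:Laura, scarf:Nina, ring:Nina, ticket:Laura
Event 4 (give ticket: Laura -> Nina). State: wallet:Laura, scarf:Nina, ring:Nina, ticket:Nina
Event 5 (swap wallet<->scarf: now wallet:Nina, scarf:Laura). State: wallet:Nina, scarf:Laura, ring:Nina, ticket:Nina
Event 6 (give wallet: Nina -> Laura). State: wallet:Laura, scarf:Laura, ring:Nina, ticket:Nina
Event 7 (swap ring<->scarf: now ring:Laura, scarf:Nina). State: wallet:Laura, scarf:Nina, ring:Laura, ticket:Nina
Event 8 (swap scarf<->ring: now scarf:Laura, ring:Nina). State: wallet:Laura, scarf:Laura, ring:Nina, ticket:Nina
Event 9 (swap ring<->scarf: now ring:Laura, scarf:Nina). State: wallet:Laura, scarf:Nina, ring:Laura, ticket:Nina
Event 10 (give scarf: Nina -> Laura). State: wallet:Laura, scarf:Laura, ring:Laura, ticket:Nina
Event 11 (give ticket: Nina -> Laura). State: wallet:Laura, scarf:Laura, ring:Laura, ticket:Laura
Event 12 (give scarf: Laura -> Nina). State: wallet:Laura, scarf:Nina, ring:Laura, ticket:Laura
Event 13 (give ticket: Laura -> Nina). State: wallet:Laura, scarf:Nina, ring:Laura, ticket:Nina

Final state: wallet:Laura, scarf:Nina, ring:Laura, ticket:Nina
The wallet is held by Laura.

Answer: Laura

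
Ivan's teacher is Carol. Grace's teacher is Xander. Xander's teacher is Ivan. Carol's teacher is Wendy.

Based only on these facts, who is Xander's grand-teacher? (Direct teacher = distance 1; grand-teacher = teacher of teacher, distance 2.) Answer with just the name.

Reconstructing the teacher chain from the given facts:
  Wendy -> Carol -> Ivan -> Xander -> Grace
(each arrow means 'teacher of the next')
Positions in the chain (0 = top):
  position of Wendy: 0
  position of Carol: 1
  position of Ivan: 2
  position of Xander: 3
  position of Grace: 4

Xander is at position 3; the grand-teacher is 2 steps up the chain, i.e. position 1: Carol.

Answer: Carol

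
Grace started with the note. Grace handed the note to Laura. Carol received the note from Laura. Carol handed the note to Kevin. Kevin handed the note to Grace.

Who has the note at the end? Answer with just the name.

Answer: Grace

Derivation:
Tracking the note through each event:
Start: Grace has the note.
After event 1: Laura has the note.
After event 2: Carol has the note.
After event 3: Kevin has the note.
After event 4: Grace has the note.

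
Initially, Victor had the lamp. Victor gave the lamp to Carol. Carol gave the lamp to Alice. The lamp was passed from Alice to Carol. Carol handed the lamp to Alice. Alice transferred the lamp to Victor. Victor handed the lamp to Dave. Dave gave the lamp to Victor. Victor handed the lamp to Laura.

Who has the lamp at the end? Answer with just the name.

Tracking the lamp through each event:
Start: Victor has the lamp.
After event 1: Carol has the lamp.
After event 2: Alice has the lamp.
After event 3: Carol has the lamp.
After event 4: Alice has the lamp.
After event 5: Victor has the lamp.
After event 6: Dave has the lamp.
After event 7: Victor has the lamp.
After event 8: Laura has the lamp.

Answer: Laura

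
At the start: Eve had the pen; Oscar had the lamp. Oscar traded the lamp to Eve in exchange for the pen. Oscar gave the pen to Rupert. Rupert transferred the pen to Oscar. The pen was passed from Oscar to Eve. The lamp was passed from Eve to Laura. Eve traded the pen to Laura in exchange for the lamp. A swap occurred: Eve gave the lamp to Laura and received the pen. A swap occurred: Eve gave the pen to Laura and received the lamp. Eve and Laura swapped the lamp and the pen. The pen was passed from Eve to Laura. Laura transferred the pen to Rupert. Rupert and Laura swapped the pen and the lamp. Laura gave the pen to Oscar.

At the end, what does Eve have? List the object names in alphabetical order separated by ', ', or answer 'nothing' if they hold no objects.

Answer: nothing

Derivation:
Tracking all object holders:
Start: pen:Eve, lamp:Oscar
Event 1 (swap lamp<->pen: now lamp:Eve, pen:Oscar). State: pen:Oscar, lamp:Eve
Event 2 (give pen: Oscar -> Rupert). State: pen:Rupert, lamp:Eve
Event 3 (give pen: Rupert -> Oscar). State: pen:Oscar, lamp:Eve
Event 4 (give pen: Oscar -> Eve). State: pen:Eve, lamp:Eve
Event 5 (give lamp: Eve -> Laura). State: pen:Eve, lamp:Laura
Event 6 (swap pen<->lamp: now pen:Laura, lamp:Eve). State: pen:Laura, lamp:Eve
Event 7 (swap lamp<->pen: now lamp:Laura, pen:Eve). State: pen:Eve, lamp:Laura
Event 8 (swap pen<->lamp: now pen:Laura, lamp:Eve). State: pen:Laura, lamp:Eve
Event 9 (swap lamp<->pen: now lamp:Laura, pen:Eve). State: pen:Eve, lamp:Laura
Event 10 (give pen: Eve -> Laura). State: pen:Laura, lamp:Laura
Event 11 (give pen: Laura -> Rupert). State: pen:Rupert, lamp:Laura
Event 12 (swap pen<->lamp: now pen:Laura, lamp:Rupert). State: pen:Laura, lamp:Rupert
Event 13 (give pen: Laura -> Oscar). State: pen:Oscar, lamp:Rupert

Final state: pen:Oscar, lamp:Rupert
Eve holds: (nothing).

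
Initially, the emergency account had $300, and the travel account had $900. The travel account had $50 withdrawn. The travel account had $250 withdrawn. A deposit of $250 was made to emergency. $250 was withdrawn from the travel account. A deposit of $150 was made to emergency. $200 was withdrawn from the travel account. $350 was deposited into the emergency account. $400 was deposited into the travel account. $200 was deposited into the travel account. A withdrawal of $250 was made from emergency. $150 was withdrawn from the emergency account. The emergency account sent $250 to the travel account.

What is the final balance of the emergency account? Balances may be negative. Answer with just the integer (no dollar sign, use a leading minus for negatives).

Tracking account balances step by step:
Start: emergency=300, travel=900
Event 1 (withdraw 50 from travel): travel: 900 - 50 = 850. Balances: emergency=300, travel=850
Event 2 (withdraw 250 from travel): travel: 850 - 250 = 600. Balances: emergency=300, travel=600
Event 3 (deposit 250 to emergency): emergency: 300 + 250 = 550. Balances: emergency=550, travel=600
Event 4 (withdraw 250 from travel): travel: 600 - 250 = 350. Balances: emergency=550, travel=350
Event 5 (deposit 150 to emergency): emergency: 550 + 150 = 700. Balances: emergency=700, travel=350
Event 6 (withdraw 200 from travel): travel: 350 - 200 = 150. Balances: emergency=700, travel=150
Event 7 (deposit 350 to emergency): emergency: 700 + 350 = 1050. Balances: emergency=1050, travel=150
Event 8 (deposit 400 to travel): travel: 150 + 400 = 550. Balances: emergency=1050, travel=550
Event 9 (deposit 200 to travel): travel: 550 + 200 = 750. Balances: emergency=1050, travel=750
Event 10 (withdraw 250 from emergency): emergency: 1050 - 250 = 800. Balances: emergency=800, travel=750
Event 11 (withdraw 150 from emergency): emergency: 800 - 150 = 650. Balances: emergency=650, travel=750
Event 12 (transfer 250 emergency -> travel): emergency: 650 - 250 = 400, travel: 750 + 250 = 1000. Balances: emergency=400, travel=1000

Final balance of emergency: 400

Answer: 400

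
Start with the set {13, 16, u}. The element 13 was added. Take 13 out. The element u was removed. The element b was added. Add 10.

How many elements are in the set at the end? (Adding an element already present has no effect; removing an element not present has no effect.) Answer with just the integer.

Answer: 3

Derivation:
Tracking the set through each operation:
Start: {13, 16, u}
Event 1 (add 13): already present, no change. Set: {13, 16, u}
Event 2 (remove 13): removed. Set: {16, u}
Event 3 (remove u): removed. Set: {16}
Event 4 (add b): added. Set: {16, b}
Event 5 (add 10): added. Set: {10, 16, b}

Final set: {10, 16, b} (size 3)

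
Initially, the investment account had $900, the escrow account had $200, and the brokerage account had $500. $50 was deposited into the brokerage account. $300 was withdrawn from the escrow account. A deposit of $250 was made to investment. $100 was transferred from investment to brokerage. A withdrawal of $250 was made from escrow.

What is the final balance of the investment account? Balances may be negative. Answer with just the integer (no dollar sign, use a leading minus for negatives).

Tracking account balances step by step:
Start: investment=900, escrow=200, brokerage=500
Event 1 (deposit 50 to brokerage): brokerage: 500 + 50 = 550. Balances: investment=900, escrow=200, brokerage=550
Event 2 (withdraw 300 from escrow): escrow: 200 - 300 = -100. Balances: investment=900, escrow=-100, brokerage=550
Event 3 (deposit 250 to investment): investment: 900 + 250 = 1150. Balances: investment=1150, escrow=-100, brokerage=550
Event 4 (transfer 100 investment -> brokerage): investment: 1150 - 100 = 1050, brokerage: 550 + 100 = 650. Balances: investment=1050, escrow=-100, brokerage=650
Event 5 (withdraw 250 from escrow): escrow: -100 - 250 = -350. Balances: investment=1050, escrow=-350, brokerage=650

Final balance of investment: 1050

Answer: 1050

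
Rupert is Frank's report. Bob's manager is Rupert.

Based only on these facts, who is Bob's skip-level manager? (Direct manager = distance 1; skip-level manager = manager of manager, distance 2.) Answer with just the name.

Reconstructing the manager chain from the given facts:
  Frank -> Rupert -> Bob
(each arrow means 'manager of the next')
Positions in the chain (0 = top):
  position of Frank: 0
  position of Rupert: 1
  position of Bob: 2

Bob is at position 2; the skip-level manager is 2 steps up the chain, i.e. position 0: Frank.

Answer: Frank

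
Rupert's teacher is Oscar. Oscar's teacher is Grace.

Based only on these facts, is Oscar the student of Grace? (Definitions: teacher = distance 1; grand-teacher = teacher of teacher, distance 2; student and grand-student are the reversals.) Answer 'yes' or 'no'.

Reconstructing the teacher chain from the given facts:
  Grace -> Oscar -> Rupert
(each arrow means 'teacher of the next')
Positions in the chain (0 = top):
  position of Grace: 0
  position of Oscar: 1
  position of Rupert: 2

Oscar is at position 1, Grace is at position 0; signed distance (j - i) = -1.
'student' requires j - i = -1. Actual distance is -1, so the relation HOLDS.

Answer: yes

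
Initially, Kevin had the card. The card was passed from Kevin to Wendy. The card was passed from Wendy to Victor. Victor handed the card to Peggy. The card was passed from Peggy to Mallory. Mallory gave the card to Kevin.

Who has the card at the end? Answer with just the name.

Answer: Kevin

Derivation:
Tracking the card through each event:
Start: Kevin has the card.
After event 1: Wendy has the card.
After event 2: Victor has the card.
After event 3: Peggy has the card.
After event 4: Mallory has the card.
After event 5: Kevin has the card.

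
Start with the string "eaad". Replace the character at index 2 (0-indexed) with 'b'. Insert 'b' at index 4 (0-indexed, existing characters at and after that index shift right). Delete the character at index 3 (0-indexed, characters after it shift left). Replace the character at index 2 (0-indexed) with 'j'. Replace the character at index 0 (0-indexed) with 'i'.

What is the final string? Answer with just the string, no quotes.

Answer: iajb

Derivation:
Applying each edit step by step:
Start: "eaad"
Op 1 (replace idx 2: 'a' -> 'b'): "eaad" -> "eabd"
Op 2 (insert 'b' at idx 4): "eabd" -> "eabdb"
Op 3 (delete idx 3 = 'd'): "eabdb" -> "eabb"
Op 4 (replace idx 2: 'b' -> 'j'): "eabb" -> "eajb"
Op 5 (replace idx 0: 'e' -> 'i'): "eajb" -> "iajb"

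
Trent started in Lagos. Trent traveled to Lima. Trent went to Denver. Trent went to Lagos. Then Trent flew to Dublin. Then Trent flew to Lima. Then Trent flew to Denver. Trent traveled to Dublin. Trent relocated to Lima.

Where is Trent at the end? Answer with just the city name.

Answer: Lima

Derivation:
Tracking Trent's location:
Start: Trent is in Lagos.
After move 1: Lagos -> Lima. Trent is in Lima.
After move 2: Lima -> Denver. Trent is in Denver.
After move 3: Denver -> Lagos. Trent is in Lagos.
After move 4: Lagos -> Dublin. Trent is in Dublin.
After move 5: Dublin -> Lima. Trent is in Lima.
After move 6: Lima -> Denver. Trent is in Denver.
After move 7: Denver -> Dublin. Trent is in Dublin.
After move 8: Dublin -> Lima. Trent is in Lima.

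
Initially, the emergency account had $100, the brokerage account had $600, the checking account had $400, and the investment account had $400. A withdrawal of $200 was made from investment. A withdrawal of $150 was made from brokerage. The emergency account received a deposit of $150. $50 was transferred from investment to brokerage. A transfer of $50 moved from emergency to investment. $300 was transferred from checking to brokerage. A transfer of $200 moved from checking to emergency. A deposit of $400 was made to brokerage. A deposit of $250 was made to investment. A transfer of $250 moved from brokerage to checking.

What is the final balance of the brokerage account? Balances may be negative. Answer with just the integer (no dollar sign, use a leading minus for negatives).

Answer: 950

Derivation:
Tracking account balances step by step:
Start: emergency=100, brokerage=600, checking=400, investment=400
Event 1 (withdraw 200 from investment): investment: 400 - 200 = 200. Balances: emergency=100, brokerage=600, checking=400, investment=200
Event 2 (withdraw 150 from brokerage): brokerage: 600 - 150 = 450. Balances: emergency=100, brokerage=450, checking=400, investment=200
Event 3 (deposit 150 to emergency): emergency: 100 + 150 = 250. Balances: emergency=250, brokerage=450, checking=400, investment=200
Event 4 (transfer 50 investment -> brokerage): investment: 200 - 50 = 150, brokerage: 450 + 50 = 500. Balances: emergency=250, brokerage=500, checking=400, investment=150
Event 5 (transfer 50 emergency -> investment): emergency: 250 - 50 = 200, investment: 150 + 50 = 200. Balances: emergency=200, brokerage=500, checking=400, investment=200
Event 6 (transfer 300 checking -> brokerage): checking: 400 - 300 = 100, brokerage: 500 + 300 = 800. Balances: emergency=200, brokerage=800, checking=100, investment=200
Event 7 (transfer 200 checking -> emergency): checking: 100 - 200 = -100, emergency: 200 + 200 = 400. Balances: emergency=400, brokerage=800, checking=-100, investment=200
Event 8 (deposit 400 to brokerage): brokerage: 800 + 400 = 1200. Balances: emergency=400, brokerage=1200, checking=-100, investment=200
Event 9 (deposit 250 to investment): investment: 200 + 250 = 450. Balances: emergency=400, brokerage=1200, checking=-100, investment=450
Event 10 (transfer 250 brokerage -> checking): brokerage: 1200 - 250 = 950, checking: -100 + 250 = 150. Balances: emergency=400, brokerage=950, checking=150, investment=450

Final balance of brokerage: 950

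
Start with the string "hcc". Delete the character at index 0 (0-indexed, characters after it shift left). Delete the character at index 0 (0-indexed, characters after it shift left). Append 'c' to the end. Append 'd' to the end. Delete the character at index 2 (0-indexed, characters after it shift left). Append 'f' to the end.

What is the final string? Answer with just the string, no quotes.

Applying each edit step by step:
Start: "hcc"
Op 1 (delete idx 0 = 'h'): "hcc" -> "cc"
Op 2 (delete idx 0 = 'c'): "cc" -> "c"
Op 3 (append 'c'): "c" -> "cc"
Op 4 (append 'd'): "cc" -> "ccd"
Op 5 (delete idx 2 = 'd'): "ccd" -> "cc"
Op 6 (append 'f'): "cc" -> "ccf"

Answer: ccf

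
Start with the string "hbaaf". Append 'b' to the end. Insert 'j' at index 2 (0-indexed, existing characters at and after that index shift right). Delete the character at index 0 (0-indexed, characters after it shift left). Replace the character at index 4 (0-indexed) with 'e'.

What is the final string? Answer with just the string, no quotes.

Answer: bjaaeb

Derivation:
Applying each edit step by step:
Start: "hbaaf"
Op 1 (append 'b'): "hbaaf" -> "hbaafb"
Op 2 (insert 'j' at idx 2): "hbaafb" -> "hbjaafb"
Op 3 (delete idx 0 = 'h'): "hbjaafb" -> "bjaafb"
Op 4 (replace idx 4: 'f' -> 'e'): "bjaafb" -> "bjaaeb"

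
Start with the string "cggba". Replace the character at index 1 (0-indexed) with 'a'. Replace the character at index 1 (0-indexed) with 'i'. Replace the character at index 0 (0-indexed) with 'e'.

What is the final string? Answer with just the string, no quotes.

Answer: eigba

Derivation:
Applying each edit step by step:
Start: "cggba"
Op 1 (replace idx 1: 'g' -> 'a'): "cggba" -> "cagba"
Op 2 (replace idx 1: 'a' -> 'i'): "cagba" -> "cigba"
Op 3 (replace idx 0: 'c' -> 'e'): "cigba" -> "eigba"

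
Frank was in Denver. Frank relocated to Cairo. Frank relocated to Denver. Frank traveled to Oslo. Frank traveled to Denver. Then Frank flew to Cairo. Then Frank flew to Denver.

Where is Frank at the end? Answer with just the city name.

Tracking Frank's location:
Start: Frank is in Denver.
After move 1: Denver -> Cairo. Frank is in Cairo.
After move 2: Cairo -> Denver. Frank is in Denver.
After move 3: Denver -> Oslo. Frank is in Oslo.
After move 4: Oslo -> Denver. Frank is in Denver.
After move 5: Denver -> Cairo. Frank is in Cairo.
After move 6: Cairo -> Denver. Frank is in Denver.

Answer: Denver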